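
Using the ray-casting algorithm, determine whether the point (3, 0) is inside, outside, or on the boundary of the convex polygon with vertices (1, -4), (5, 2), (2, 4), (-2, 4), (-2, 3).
The point (3, 0) lies strictly inside the polygon

Cast a horizontal ray to the right from the query point and count how many polygon edges it crosses (each edge strictly once or zero times, handled with the usual half-open convention). 
Parity of crossings → odd ⇒ inside.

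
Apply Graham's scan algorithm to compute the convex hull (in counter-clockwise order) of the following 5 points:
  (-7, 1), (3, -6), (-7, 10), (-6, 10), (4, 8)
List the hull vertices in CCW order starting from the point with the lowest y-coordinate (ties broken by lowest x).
Hull (CCW) = [(3, -6), (4, 8), (-6, 10), (-7, 10), (-7, 1)]

Graham scan procedure:
  1. Find the pivot p₀ = point with lowest y (tie → lowest x): (3, -6).
  2. Sort the remaining points by polar angle around p₀.
  3. Walk through sorted points, maintaining a stack; pop the top while the last three entries make a non-left turn (cross product ≤ 0).
  4. Final stack is the convex hull in CCW order: (3, -6), (4, 8), (-6, 10), (-7, 10), (-7, 1).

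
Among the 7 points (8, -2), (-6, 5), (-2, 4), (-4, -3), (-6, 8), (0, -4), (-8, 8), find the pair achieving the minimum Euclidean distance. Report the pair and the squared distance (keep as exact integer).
Pair = ((-6, 8), (-8, 8)); squared distance = 4

Compute all C(7, 2) = 21 pairwise squared distances (x_i − x_j)² + (y_i − y_j)². The minimum is 4, attained by the pair ((-6, 8), (-8, 8)).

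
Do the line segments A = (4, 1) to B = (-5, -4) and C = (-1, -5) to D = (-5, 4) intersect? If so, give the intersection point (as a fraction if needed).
Yes; intersection at (-217/101, -244/101) (t = 69/101 on AB, s = 29/101 on CD)

Parametrize AB as A + t(B − A) = (4 + -9 t, 1 + -5 t) and CD as C + s(D − C) = (-1 + -4 s, -5 + 9 s). Solve the linear system for (t, s). Determinant = 101 ≠ 0, so a unique intersection of the containing lines exists. Solution: t = 69/101, s = 29/101 — both in [0, 1], so the segments cross. Intersection point: (-217/101, -244/101).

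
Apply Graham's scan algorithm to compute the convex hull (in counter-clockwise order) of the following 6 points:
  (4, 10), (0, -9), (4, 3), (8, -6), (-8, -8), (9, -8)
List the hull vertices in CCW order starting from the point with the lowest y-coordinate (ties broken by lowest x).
Hull (CCW) = [(0, -9), (9, -8), (4, 10), (-8, -8)]

Graham scan procedure:
  1. Find the pivot p₀ = point with lowest y (tie → lowest x): (0, -9).
  2. Sort the remaining points by polar angle around p₀.
  3. Walk through sorted points, maintaining a stack; pop the top while the last three entries make a non-left turn (cross product ≤ 0).
  4. Final stack is the convex hull in CCW order: (0, -9), (9, -8), (4, 10), (-8, -8).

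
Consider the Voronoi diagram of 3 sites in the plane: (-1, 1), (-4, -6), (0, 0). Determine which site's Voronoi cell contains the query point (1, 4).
Nearest site = (-1, 1)

The Voronoi cell of site s contains exactly those query points closer to s than to any other site. Compute squared distances from q = (1, 4) to each site:
  (-1 − 1)² + (1 − 4)² = 13
  (0 − 1)² + (0 − 4)² = 17
  (-4 − 1)² + (-6 − 4)² = 125
Minimum is attained by (-1, 1), so q lies in its Voronoi cell.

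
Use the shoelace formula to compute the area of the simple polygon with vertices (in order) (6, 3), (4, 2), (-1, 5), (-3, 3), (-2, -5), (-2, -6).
Area = 87/2

Shoelace formula: Area = (1/2) |Σ_i (x_i · y_{i+1} − x_{i+1} · y_i)| (indices mod n). Compute each cross term:
  (6)(2) − (4)(3) = 0
  (4)(5) − (-1)(2) = 22
  (-1)(3) − (-3)(5) = 12
  (-3)(-5) − (-2)(3) = 21
  (-2)(-6) − (-2)(-5) = 2
  (-2)(3) − (6)(-6) = 30
Sum = 87, so (signed) Area = 87/2 = 87/2, |Area| = 87/2.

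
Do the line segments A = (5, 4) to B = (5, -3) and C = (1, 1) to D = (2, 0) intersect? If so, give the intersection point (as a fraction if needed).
No (intersection of containing lines falls outside at least one segment)

Parametrize and solve: t = 1, s = 4. At least one of these is outside [0, 1], so the segments do not intersect.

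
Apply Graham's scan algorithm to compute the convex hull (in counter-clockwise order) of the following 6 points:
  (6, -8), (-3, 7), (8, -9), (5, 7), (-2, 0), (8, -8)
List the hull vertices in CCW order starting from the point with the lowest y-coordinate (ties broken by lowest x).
Hull (CCW) = [(8, -9), (8, -8), (5, 7), (-3, 7), (-2, 0), (6, -8)]

Graham scan procedure:
  1. Find the pivot p₀ = point with lowest y (tie → lowest x): (8, -9).
  2. Sort the remaining points by polar angle around p₀.
  3. Walk through sorted points, maintaining a stack; pop the top while the last three entries make a non-left turn (cross product ≤ 0).
  4. Final stack is the convex hull in CCW order: (8, -9), (8, -8), (5, 7), (-3, 7), (-2, 0), (6, -8).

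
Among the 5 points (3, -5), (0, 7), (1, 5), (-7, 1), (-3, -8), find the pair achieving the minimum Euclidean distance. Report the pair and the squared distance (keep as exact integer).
Pair = ((0, 7), (1, 5)); squared distance = 5

Compute all C(5, 2) = 10 pairwise squared distances (x_i − x_j)² + (y_i − y_j)². The minimum is 5, attained by the pair ((0, 7), (1, 5)).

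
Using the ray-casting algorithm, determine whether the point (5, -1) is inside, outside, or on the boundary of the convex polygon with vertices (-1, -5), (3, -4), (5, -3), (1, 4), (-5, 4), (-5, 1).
The point (5, -1) lies strictly outside the polygon

Cast a horizontal ray to the right from the query point and count how many polygon edges it crosses (each edge strictly once or zero times, handled with the usual half-open convention). 
Parity of crossings → even ⇒ outside.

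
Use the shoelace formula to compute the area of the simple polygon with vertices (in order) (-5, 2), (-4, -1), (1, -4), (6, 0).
Area = 33

Shoelace formula: Area = (1/2) |Σ_i (x_i · y_{i+1} − x_{i+1} · y_i)| (indices mod n). Compute each cross term:
  (-5)(-1) − (-4)(2) = 13
  (-4)(-4) − (1)(-1) = 17
  (1)(0) − (6)(-4) = 24
  (6)(2) − (-5)(0) = 12
Sum = 66, so (signed) Area = 66/2 = 33, |Area| = 33.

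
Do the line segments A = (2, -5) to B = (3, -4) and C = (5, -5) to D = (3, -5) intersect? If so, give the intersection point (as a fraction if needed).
No (intersection of containing lines falls outside at least one segment)

Parametrize and solve: t = 0, s = 3/2. At least one of these is outside [0, 1], so the segments do not intersect.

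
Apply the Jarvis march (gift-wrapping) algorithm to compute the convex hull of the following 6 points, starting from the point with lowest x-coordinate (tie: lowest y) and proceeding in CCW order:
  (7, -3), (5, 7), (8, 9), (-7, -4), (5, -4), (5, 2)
Hull (CCW) = [(-7, -4), (5, -4), (7, -3), (8, 9), (5, 7)]

Jarvis march: at each step, from the current hull vertex p, select the next vertex q as the point such that every other point lies strictly to the left of (or on) the directed line p → q. (Equivalently: for every other point r, the cross product (q − p) × (r − p) ≥ 0.)
Starting point (lowest x, tie lowest y): (-7, -4). Wrap until returning to start. Resulting hull: (-7, -4), (5, -4), (7, -3), (8, 9), (5, 7).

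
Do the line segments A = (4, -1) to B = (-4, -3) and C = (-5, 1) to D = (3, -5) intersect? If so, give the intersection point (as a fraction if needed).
Yes; intersection at (-3/4, -35/16) (t = 19/32 on AB, s = 17/32 on CD)

Parametrize AB as A + t(B − A) = (4 + -8 t, -1 + -2 t) and CD as C + s(D − C) = (-5 + 8 s, 1 + -6 s). Solve the linear system for (t, s). Determinant = -64 ≠ 0, so a unique intersection of the containing lines exists. Solution: t = 19/32, s = 17/32 — both in [0, 1], so the segments cross. Intersection point: (-3/4, -35/16).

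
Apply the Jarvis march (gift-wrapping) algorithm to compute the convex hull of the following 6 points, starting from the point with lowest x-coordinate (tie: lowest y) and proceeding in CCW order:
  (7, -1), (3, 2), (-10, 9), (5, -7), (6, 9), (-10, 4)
Hull (CCW) = [(-10, 4), (5, -7), (7, -1), (6, 9), (-10, 9)]

Jarvis march: at each step, from the current hull vertex p, select the next vertex q as the point such that every other point lies strictly to the left of (or on) the directed line p → q. (Equivalently: for every other point r, the cross product (q − p) × (r − p) ≥ 0.)
Starting point (lowest x, tie lowest y): (-10, 4). Wrap until returning to start. Resulting hull: (-10, 4), (5, -7), (7, -1), (6, 9), (-10, 9).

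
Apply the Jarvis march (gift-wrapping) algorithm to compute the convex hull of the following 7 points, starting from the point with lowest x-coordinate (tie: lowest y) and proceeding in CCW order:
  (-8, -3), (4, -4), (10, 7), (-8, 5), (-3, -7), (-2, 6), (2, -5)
Hull (CCW) = [(-8, -3), (-3, -7), (2, -5), (4, -4), (10, 7), (-2, 6), (-8, 5)]

Jarvis march: at each step, from the current hull vertex p, select the next vertex q as the point such that every other point lies strictly to the left of (or on) the directed line p → q. (Equivalently: for every other point r, the cross product (q − p) × (r − p) ≥ 0.)
Starting point (lowest x, tie lowest y): (-8, -3). Wrap until returning to start. Resulting hull: (-8, -3), (-3, -7), (2, -5), (4, -4), (10, 7), (-2, 6), (-8, 5).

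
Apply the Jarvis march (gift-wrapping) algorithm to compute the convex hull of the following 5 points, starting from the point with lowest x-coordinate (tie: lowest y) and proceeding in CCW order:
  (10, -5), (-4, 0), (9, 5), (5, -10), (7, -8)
Hull (CCW) = [(-4, 0), (5, -10), (10, -5), (9, 5)]

Jarvis march: at each step, from the current hull vertex p, select the next vertex q as the point such that every other point lies strictly to the left of (or on) the directed line p → q. (Equivalently: for every other point r, the cross product (q − p) × (r − p) ≥ 0.)
Starting point (lowest x, tie lowest y): (-4, 0). Wrap until returning to start. Resulting hull: (-4, 0), (5, -10), (10, -5), (9, 5).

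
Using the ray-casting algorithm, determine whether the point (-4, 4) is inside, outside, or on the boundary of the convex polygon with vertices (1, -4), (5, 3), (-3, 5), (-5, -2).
The point (-4, 4) lies strictly outside the polygon

Cast a horizontal ray to the right from the query point and count how many polygon edges it crosses (each edge strictly once or zero times, handled with the usual half-open convention). 
Parity of crossings → even ⇒ outside.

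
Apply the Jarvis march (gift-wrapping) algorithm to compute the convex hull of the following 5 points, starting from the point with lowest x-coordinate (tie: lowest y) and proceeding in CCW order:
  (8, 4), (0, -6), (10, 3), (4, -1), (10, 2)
Hull (CCW) = [(0, -6), (10, 2), (10, 3), (8, 4)]

Jarvis march: at each step, from the current hull vertex p, select the next vertex q as the point such that every other point lies strictly to the left of (or on) the directed line p → q. (Equivalently: for every other point r, the cross product (q − p) × (r − p) ≥ 0.)
Starting point (lowest x, tie lowest y): (0, -6). Wrap until returning to start. Resulting hull: (0, -6), (10, 2), (10, 3), (8, 4).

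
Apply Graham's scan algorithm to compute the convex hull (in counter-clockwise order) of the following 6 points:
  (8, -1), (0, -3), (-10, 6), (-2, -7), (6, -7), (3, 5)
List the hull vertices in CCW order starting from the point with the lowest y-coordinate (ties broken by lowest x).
Hull (CCW) = [(-2, -7), (6, -7), (8, -1), (3, 5), (-10, 6)]

Graham scan procedure:
  1. Find the pivot p₀ = point with lowest y (tie → lowest x): (-2, -7).
  2. Sort the remaining points by polar angle around p₀.
  3. Walk through sorted points, maintaining a stack; pop the top while the last three entries make a non-left turn (cross product ≤ 0).
  4. Final stack is the convex hull in CCW order: (-2, -7), (6, -7), (8, -1), (3, 5), (-10, 6).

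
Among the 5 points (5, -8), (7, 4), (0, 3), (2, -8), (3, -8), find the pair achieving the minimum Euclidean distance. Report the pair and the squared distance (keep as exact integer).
Pair = ((2, -8), (3, -8)); squared distance = 1

Compute all C(5, 2) = 10 pairwise squared distances (x_i − x_j)² + (y_i − y_j)². The minimum is 1, attained by the pair ((2, -8), (3, -8)).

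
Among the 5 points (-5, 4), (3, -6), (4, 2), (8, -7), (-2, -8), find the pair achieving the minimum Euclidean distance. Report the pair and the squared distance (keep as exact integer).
Pair = ((3, -6), (8, -7)); squared distance = 26

Compute all C(5, 2) = 10 pairwise squared distances (x_i − x_j)² + (y_i − y_j)². The minimum is 26, attained by the pair ((3, -6), (8, -7)).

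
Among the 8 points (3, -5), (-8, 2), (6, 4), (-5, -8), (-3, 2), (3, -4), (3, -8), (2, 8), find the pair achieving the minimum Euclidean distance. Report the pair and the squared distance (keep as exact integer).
Pair = ((3, -5), (3, -4)); squared distance = 1

Compute all C(8, 2) = 28 pairwise squared distances (x_i − x_j)² + (y_i − y_j)². The minimum is 1, attained by the pair ((3, -5), (3, -4)).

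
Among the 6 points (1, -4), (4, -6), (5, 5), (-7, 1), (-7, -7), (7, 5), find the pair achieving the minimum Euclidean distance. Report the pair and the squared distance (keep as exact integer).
Pair = ((5, 5), (7, 5)); squared distance = 4

Compute all C(6, 2) = 15 pairwise squared distances (x_i − x_j)² + (y_i − y_j)². The minimum is 4, attained by the pair ((5, 5), (7, 5)).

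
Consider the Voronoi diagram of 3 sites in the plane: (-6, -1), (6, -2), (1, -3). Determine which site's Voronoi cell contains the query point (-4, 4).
Nearest site = (-6, -1)

The Voronoi cell of site s contains exactly those query points closer to s than to any other site. Compute squared distances from q = (-4, 4) to each site:
  (-6 − -4)² + (-1 − 4)² = 29
  (1 − -4)² + (-3 − 4)² = 74
  (6 − -4)² + (-2 − 4)² = 136
Minimum is attained by (-6, -1), so q lies in its Voronoi cell.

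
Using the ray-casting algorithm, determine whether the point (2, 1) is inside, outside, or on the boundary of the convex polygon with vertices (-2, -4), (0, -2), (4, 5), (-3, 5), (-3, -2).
The point (2, 1) lies strictly outside the polygon

Cast a horizontal ray to the right from the query point and count how many polygon edges it crosses (each edge strictly once or zero times, handled with the usual half-open convention). 
Parity of crossings → even ⇒ outside.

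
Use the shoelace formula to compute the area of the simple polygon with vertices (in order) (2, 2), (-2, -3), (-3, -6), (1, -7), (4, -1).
Area = 65/2

Shoelace formula: Area = (1/2) |Σ_i (x_i · y_{i+1} − x_{i+1} · y_i)| (indices mod n). Compute each cross term:
  (2)(-3) − (-2)(2) = -2
  (-2)(-6) − (-3)(-3) = 3
  (-3)(-7) − (1)(-6) = 27
  (1)(-1) − (4)(-7) = 27
  (4)(2) − (2)(-1) = 10
Sum = 65, so (signed) Area = 65/2 = 65/2, |Area| = 65/2.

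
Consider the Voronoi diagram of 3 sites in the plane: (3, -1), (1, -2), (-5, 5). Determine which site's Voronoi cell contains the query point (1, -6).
Nearest site = (1, -2)

The Voronoi cell of site s contains exactly those query points closer to s than to any other site. Compute squared distances from q = (1, -6) to each site:
  (1 − 1)² + (-2 − -6)² = 16
  (3 − 1)² + (-1 − -6)² = 29
  (-5 − 1)² + (5 − -6)² = 157
Minimum is attained by (1, -2), so q lies in its Voronoi cell.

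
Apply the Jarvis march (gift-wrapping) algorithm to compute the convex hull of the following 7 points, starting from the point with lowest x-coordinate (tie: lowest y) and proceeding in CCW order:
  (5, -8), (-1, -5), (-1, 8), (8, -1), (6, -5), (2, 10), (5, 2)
Hull (CCW) = [(-1, -5), (5, -8), (8, -1), (2, 10), (-1, 8)]

Jarvis march: at each step, from the current hull vertex p, select the next vertex q as the point such that every other point lies strictly to the left of (or on) the directed line p → q. (Equivalently: for every other point r, the cross product (q − p) × (r − p) ≥ 0.)
Starting point (lowest x, tie lowest y): (-1, -5). Wrap until returning to start. Resulting hull: (-1, -5), (5, -8), (8, -1), (2, 10), (-1, 8).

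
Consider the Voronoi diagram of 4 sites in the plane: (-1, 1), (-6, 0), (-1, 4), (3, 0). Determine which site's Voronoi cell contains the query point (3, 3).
Nearest site = (3, 0)

The Voronoi cell of site s contains exactly those query points closer to s than to any other site. Compute squared distances from q = (3, 3) to each site:
  (3 − 3)² + (0 − 3)² = 9
  (-1 − 3)² + (4 − 3)² = 17
  (-1 − 3)² + (1 − 3)² = 20
  (-6 − 3)² + (0 − 3)² = 90
Minimum is attained by (3, 0), so q lies in its Voronoi cell.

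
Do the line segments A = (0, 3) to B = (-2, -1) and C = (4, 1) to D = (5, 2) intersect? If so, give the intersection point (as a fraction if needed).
No (intersection of containing lines falls outside at least one segment)

Parametrize and solve: t = 3, s = -10. At least one of these is outside [0, 1], so the segments do not intersect.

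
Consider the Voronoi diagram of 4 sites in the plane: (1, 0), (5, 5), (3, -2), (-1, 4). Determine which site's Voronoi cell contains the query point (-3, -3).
Nearest site = (1, 0)

The Voronoi cell of site s contains exactly those query points closer to s than to any other site. Compute squared distances from q = (-3, -3) to each site:
  (1 − -3)² + (0 − -3)² = 25
  (3 − -3)² + (-2 − -3)² = 37
  (-1 − -3)² + (4 − -3)² = 53
  (5 − -3)² + (5 − -3)² = 128
Minimum is attained by (1, 0), so q lies in its Voronoi cell.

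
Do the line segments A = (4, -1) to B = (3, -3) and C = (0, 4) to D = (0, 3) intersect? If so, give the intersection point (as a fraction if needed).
No (intersection of containing lines falls outside at least one segment)

Parametrize and solve: t = 4, s = 13. At least one of these is outside [0, 1], so the segments do not intersect.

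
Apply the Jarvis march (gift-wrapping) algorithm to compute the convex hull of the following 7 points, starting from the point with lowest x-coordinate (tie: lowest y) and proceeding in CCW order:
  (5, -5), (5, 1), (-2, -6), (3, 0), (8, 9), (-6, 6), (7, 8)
Hull (CCW) = [(-6, 6), (-2, -6), (5, -5), (8, 9)]

Jarvis march: at each step, from the current hull vertex p, select the next vertex q as the point such that every other point lies strictly to the left of (or on) the directed line p → q. (Equivalently: for every other point r, the cross product (q − p) × (r − p) ≥ 0.)
Starting point (lowest x, tie lowest y): (-6, 6). Wrap until returning to start. Resulting hull: (-6, 6), (-2, -6), (5, -5), (8, 9).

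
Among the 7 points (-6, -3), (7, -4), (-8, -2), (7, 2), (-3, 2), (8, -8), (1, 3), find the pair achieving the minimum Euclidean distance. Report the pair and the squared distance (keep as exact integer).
Pair = ((-6, -3), (-8, -2)); squared distance = 5

Compute all C(7, 2) = 21 pairwise squared distances (x_i − x_j)² + (y_i − y_j)². The minimum is 5, attained by the pair ((-6, -3), (-8, -2)).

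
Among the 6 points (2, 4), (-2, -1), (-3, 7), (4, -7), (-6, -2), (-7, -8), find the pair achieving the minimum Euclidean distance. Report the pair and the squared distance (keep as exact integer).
Pair = ((-2, -1), (-6, -2)); squared distance = 17

Compute all C(6, 2) = 15 pairwise squared distances (x_i − x_j)² + (y_i − y_j)². The minimum is 17, attained by the pair ((-2, -1), (-6, -2)).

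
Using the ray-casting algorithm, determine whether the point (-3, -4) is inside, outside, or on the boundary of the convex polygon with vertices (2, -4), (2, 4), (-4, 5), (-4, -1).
The point (-3, -4) lies strictly outside the polygon

Cast a horizontal ray to the right from the query point and count how many polygon edges it crosses (each edge strictly once or zero times, handled with the usual half-open convention). 
Parity of crossings → even ⇒ outside.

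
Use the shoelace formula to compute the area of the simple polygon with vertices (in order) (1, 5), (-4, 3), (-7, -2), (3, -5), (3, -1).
Area = 121/2

Shoelace formula: Area = (1/2) |Σ_i (x_i · y_{i+1} − x_{i+1} · y_i)| (indices mod n). Compute each cross term:
  (1)(3) − (-4)(5) = 23
  (-4)(-2) − (-7)(3) = 29
  (-7)(-5) − (3)(-2) = 41
  (3)(-1) − (3)(-5) = 12
  (3)(5) − (1)(-1) = 16
Sum = 121, so (signed) Area = 121/2 = 121/2, |Area| = 121/2.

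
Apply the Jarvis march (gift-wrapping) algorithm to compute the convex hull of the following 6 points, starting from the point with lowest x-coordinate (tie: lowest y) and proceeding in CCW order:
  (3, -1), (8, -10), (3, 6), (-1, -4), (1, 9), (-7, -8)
Hull (CCW) = [(-7, -8), (8, -10), (3, 6), (1, 9)]

Jarvis march: at each step, from the current hull vertex p, select the next vertex q as the point such that every other point lies strictly to the left of (or on) the directed line p → q. (Equivalently: for every other point r, the cross product (q − p) × (r − p) ≥ 0.)
Starting point (lowest x, tie lowest y): (-7, -8). Wrap until returning to start. Resulting hull: (-7, -8), (8, -10), (3, 6), (1, 9).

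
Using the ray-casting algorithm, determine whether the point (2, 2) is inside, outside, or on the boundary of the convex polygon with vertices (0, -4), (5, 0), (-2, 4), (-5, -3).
The point (2, 2) lies strictly outside the polygon

Cast a horizontal ray to the right from the query point and count how many polygon edges it crosses (each edge strictly once or zero times, handled with the usual half-open convention). 
Parity of crossings → even ⇒ outside.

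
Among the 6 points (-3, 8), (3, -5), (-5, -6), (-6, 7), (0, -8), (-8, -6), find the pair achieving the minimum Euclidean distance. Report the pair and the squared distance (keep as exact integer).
Pair = ((-5, -6), (-8, -6)); squared distance = 9

Compute all C(6, 2) = 15 pairwise squared distances (x_i − x_j)² + (y_i − y_j)². The minimum is 9, attained by the pair ((-5, -6), (-8, -6)).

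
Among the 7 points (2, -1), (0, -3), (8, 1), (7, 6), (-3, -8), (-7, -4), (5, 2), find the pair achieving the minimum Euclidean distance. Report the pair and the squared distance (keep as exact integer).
Pair = ((2, -1), (0, -3)); squared distance = 8

Compute all C(7, 2) = 21 pairwise squared distances (x_i − x_j)² + (y_i − y_j)². The minimum is 8, attained by the pair ((2, -1), (0, -3)).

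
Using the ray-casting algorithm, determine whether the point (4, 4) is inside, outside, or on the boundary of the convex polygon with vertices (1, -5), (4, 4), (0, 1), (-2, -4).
The point (4, 4) lies on the polygon boundary

Boundary check: the query satisfies the collinearity and bounding-box conditions for some polygon edge, so it lies exactly on the boundary.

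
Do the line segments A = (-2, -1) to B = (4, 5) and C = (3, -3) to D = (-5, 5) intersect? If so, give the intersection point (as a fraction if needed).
Yes; intersection at (-1/2, 1/2) (t = 1/4 on AB, s = 7/16 on CD)

Parametrize AB as A + t(B − A) = (-2 + 6 t, -1 + 6 t) and CD as C + s(D − C) = (3 + -8 s, -3 + 8 s). Solve the linear system for (t, s). Determinant = -96 ≠ 0, so a unique intersection of the containing lines exists. Solution: t = 1/4, s = 7/16 — both in [0, 1], so the segments cross. Intersection point: (-1/2, 1/2).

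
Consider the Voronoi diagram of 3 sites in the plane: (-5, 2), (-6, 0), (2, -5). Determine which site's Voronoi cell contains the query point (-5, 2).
Nearest site = (-5, 2)

The Voronoi cell of site s contains exactly those query points closer to s than to any other site. Compute squared distances from q = (-5, 2) to each site:
  (-5 − -5)² + (2 − 2)² = 0
  (-6 − -5)² + (0 − 2)² = 5
  (2 − -5)² + (-5 − 2)² = 98
Minimum is attained by (-5, 2), so q lies in its Voronoi cell.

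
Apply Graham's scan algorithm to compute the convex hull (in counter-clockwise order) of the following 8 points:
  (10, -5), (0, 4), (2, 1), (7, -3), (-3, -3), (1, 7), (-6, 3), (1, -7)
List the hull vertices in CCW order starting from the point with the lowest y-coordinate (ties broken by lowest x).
Hull (CCW) = [(1, -7), (10, -5), (1, 7), (-6, 3), (-3, -3)]

Graham scan procedure:
  1. Find the pivot p₀ = point with lowest y (tie → lowest x): (1, -7).
  2. Sort the remaining points by polar angle around p₀.
  3. Walk through sorted points, maintaining a stack; pop the top while the last three entries make a non-left turn (cross product ≤ 0).
  4. Final stack is the convex hull in CCW order: (1, -7), (10, -5), (1, 7), (-6, 3), (-3, -3).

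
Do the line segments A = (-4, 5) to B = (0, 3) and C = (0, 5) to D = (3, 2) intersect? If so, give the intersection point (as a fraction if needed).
No (intersection of containing lines falls outside at least one segment)

Parametrize and solve: t = 2, s = 4/3. At least one of these is outside [0, 1], so the segments do not intersect.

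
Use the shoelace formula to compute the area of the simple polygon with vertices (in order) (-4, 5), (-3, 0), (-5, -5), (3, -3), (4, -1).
Area = 85/2

Shoelace formula: Area = (1/2) |Σ_i (x_i · y_{i+1} − x_{i+1} · y_i)| (indices mod n). Compute each cross term:
  (-4)(0) − (-3)(5) = 15
  (-3)(-5) − (-5)(0) = 15
  (-5)(-3) − (3)(-5) = 30
  (3)(-1) − (4)(-3) = 9
  (4)(5) − (-4)(-1) = 16
Sum = 85, so (signed) Area = 85/2 = 85/2, |Area| = 85/2.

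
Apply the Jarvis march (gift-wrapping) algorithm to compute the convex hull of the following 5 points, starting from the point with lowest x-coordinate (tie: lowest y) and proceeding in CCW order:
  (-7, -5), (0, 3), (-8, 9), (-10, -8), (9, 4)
Hull (CCW) = [(-10, -8), (9, 4), (-8, 9)]

Jarvis march: at each step, from the current hull vertex p, select the next vertex q as the point such that every other point lies strictly to the left of (or on) the directed line p → q. (Equivalently: for every other point r, the cross product (q − p) × (r − p) ≥ 0.)
Starting point (lowest x, tie lowest y): (-10, -8). Wrap until returning to start. Resulting hull: (-10, -8), (9, 4), (-8, 9).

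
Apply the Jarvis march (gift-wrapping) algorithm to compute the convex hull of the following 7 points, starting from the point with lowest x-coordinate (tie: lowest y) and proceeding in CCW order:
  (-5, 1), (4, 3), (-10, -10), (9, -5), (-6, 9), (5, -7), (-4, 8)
Hull (CCW) = [(-10, -10), (5, -7), (9, -5), (4, 3), (-4, 8), (-6, 9)]

Jarvis march: at each step, from the current hull vertex p, select the next vertex q as the point such that every other point lies strictly to the left of (or on) the directed line p → q. (Equivalently: for every other point r, the cross product (q − p) × (r − p) ≥ 0.)
Starting point (lowest x, tie lowest y): (-10, -10). Wrap until returning to start. Resulting hull: (-10, -10), (5, -7), (9, -5), (4, 3), (-4, 8), (-6, 9).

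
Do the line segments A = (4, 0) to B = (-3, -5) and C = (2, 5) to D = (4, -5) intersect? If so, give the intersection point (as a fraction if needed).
Yes; intersection at (25/8, -5/8) (t = 1/8 on AB, s = 9/16 on CD)

Parametrize AB as A + t(B − A) = (4 + -7 t, 0 + -5 t) and CD as C + s(D − C) = (2 + 2 s, 5 + -10 s). Solve the linear system for (t, s). Determinant = -80 ≠ 0, so a unique intersection of the containing lines exists. Solution: t = 1/8, s = 9/16 — both in [0, 1], so the segments cross. Intersection point: (25/8, -5/8).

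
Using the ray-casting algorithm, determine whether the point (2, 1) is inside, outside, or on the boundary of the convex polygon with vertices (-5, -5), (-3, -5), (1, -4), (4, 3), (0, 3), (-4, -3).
The point (2, 1) lies strictly inside the polygon

Cast a horizontal ray to the right from the query point and count how many polygon edges it crosses (each edge strictly once or zero times, handled with the usual half-open convention). 
Parity of crossings → odd ⇒ inside.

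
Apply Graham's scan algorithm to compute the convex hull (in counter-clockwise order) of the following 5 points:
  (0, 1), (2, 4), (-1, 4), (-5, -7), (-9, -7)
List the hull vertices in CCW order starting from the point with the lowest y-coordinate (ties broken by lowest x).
Hull (CCW) = [(-9, -7), (-5, -7), (2, 4), (-1, 4)]

Graham scan procedure:
  1. Find the pivot p₀ = point with lowest y (tie → lowest x): (-9, -7).
  2. Sort the remaining points by polar angle around p₀.
  3. Walk through sorted points, maintaining a stack; pop the top while the last three entries make a non-left turn (cross product ≤ 0).
  4. Final stack is the convex hull in CCW order: (-9, -7), (-5, -7), (2, 4), (-1, 4).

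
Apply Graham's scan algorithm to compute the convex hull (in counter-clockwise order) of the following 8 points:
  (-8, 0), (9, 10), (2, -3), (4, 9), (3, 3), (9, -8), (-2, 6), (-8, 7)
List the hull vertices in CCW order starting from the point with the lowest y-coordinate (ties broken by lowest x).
Hull (CCW) = [(9, -8), (9, 10), (-8, 7), (-8, 0)]

Graham scan procedure:
  1. Find the pivot p₀ = point with lowest y (tie → lowest x): (9, -8).
  2. Sort the remaining points by polar angle around p₀.
  3. Walk through sorted points, maintaining a stack; pop the top while the last three entries make a non-left turn (cross product ≤ 0).
  4. Final stack is the convex hull in CCW order: (9, -8), (9, 10), (-8, 7), (-8, 0).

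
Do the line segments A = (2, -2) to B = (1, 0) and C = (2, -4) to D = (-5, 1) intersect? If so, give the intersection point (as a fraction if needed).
No (intersection of containing lines falls outside at least one segment)

Parametrize and solve: t = -14/9, s = -2/9. At least one of these is outside [0, 1], so the segments do not intersect.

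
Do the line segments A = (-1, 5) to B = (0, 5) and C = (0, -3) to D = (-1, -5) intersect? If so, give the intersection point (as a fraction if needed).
No (intersection of containing lines falls outside at least one segment)

Parametrize and solve: t = 5, s = -4. At least one of these is outside [0, 1], so the segments do not intersect.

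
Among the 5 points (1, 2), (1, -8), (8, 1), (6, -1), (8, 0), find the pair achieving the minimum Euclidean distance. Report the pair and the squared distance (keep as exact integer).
Pair = ((8, 1), (8, 0)); squared distance = 1

Compute all C(5, 2) = 10 pairwise squared distances (x_i − x_j)² + (y_i − y_j)². The minimum is 1, attained by the pair ((8, 1), (8, 0)).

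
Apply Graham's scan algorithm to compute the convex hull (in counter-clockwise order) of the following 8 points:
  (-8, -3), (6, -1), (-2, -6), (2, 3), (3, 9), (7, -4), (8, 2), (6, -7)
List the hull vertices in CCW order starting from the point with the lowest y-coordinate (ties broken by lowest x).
Hull (CCW) = [(6, -7), (7, -4), (8, 2), (3, 9), (-8, -3), (-2, -6)]

Graham scan procedure:
  1. Find the pivot p₀ = point with lowest y (tie → lowest x): (6, -7).
  2. Sort the remaining points by polar angle around p₀.
  3. Walk through sorted points, maintaining a stack; pop the top while the last three entries make a non-left turn (cross product ≤ 0).
  4. Final stack is the convex hull in CCW order: (6, -7), (7, -4), (8, 2), (3, 9), (-8, -3), (-2, -6).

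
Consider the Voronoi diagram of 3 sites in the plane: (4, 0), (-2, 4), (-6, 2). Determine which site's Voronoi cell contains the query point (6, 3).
Nearest site = (4, 0)

The Voronoi cell of site s contains exactly those query points closer to s than to any other site. Compute squared distances from q = (6, 3) to each site:
  (4 − 6)² + (0 − 3)² = 13
  (-2 − 6)² + (4 − 3)² = 65
  (-6 − 6)² + (2 − 3)² = 145
Minimum is attained by (4, 0), so q lies in its Voronoi cell.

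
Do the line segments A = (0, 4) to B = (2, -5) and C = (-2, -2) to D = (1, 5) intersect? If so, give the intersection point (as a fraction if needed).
Yes; intersection at (8/41, 128/41) (t = 4/41 on AB, s = 30/41 on CD)

Parametrize AB as A + t(B − A) = (0 + 2 t, 4 + -9 t) and CD as C + s(D − C) = (-2 + 3 s, -2 + 7 s). Solve the linear system for (t, s). Determinant = -41 ≠ 0, so a unique intersection of the containing lines exists. Solution: t = 4/41, s = 30/41 — both in [0, 1], so the segments cross. Intersection point: (8/41, 128/41).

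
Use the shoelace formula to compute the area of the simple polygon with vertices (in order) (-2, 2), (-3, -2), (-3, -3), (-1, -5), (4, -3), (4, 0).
Area = 34

Shoelace formula: Area = (1/2) |Σ_i (x_i · y_{i+1} − x_{i+1} · y_i)| (indices mod n). Compute each cross term:
  (-2)(-2) − (-3)(2) = 10
  (-3)(-3) − (-3)(-2) = 3
  (-3)(-5) − (-1)(-3) = 12
  (-1)(-3) − (4)(-5) = 23
  (4)(0) − (4)(-3) = 12
  (4)(2) − (-2)(0) = 8
Sum = 68, so (signed) Area = 68/2 = 34, |Area| = 34.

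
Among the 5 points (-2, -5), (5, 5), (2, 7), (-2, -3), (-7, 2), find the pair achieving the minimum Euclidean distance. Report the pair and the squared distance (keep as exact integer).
Pair = ((-2, -5), (-2, -3)); squared distance = 4

Compute all C(5, 2) = 10 pairwise squared distances (x_i − x_j)² + (y_i − y_j)². The minimum is 4, attained by the pair ((-2, -5), (-2, -3)).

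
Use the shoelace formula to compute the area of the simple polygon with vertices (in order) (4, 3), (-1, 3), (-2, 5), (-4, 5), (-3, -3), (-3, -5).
Area = 35

Shoelace formula: Area = (1/2) |Σ_i (x_i · y_{i+1} − x_{i+1} · y_i)| (indices mod n). Compute each cross term:
  (4)(3) − (-1)(3) = 15
  (-1)(5) − (-2)(3) = 1
  (-2)(5) − (-4)(5) = 10
  (-4)(-3) − (-3)(5) = 27
  (-3)(-5) − (-3)(-3) = 6
  (-3)(3) − (4)(-5) = 11
Sum = 70, so (signed) Area = 70/2 = 35, |Area| = 35.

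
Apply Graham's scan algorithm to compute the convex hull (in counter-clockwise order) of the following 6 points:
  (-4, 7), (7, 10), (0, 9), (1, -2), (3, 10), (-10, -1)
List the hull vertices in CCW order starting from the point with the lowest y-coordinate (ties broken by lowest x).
Hull (CCW) = [(1, -2), (7, 10), (3, 10), (0, 9), (-4, 7), (-10, -1)]

Graham scan procedure:
  1. Find the pivot p₀ = point with lowest y (tie → lowest x): (1, -2).
  2. Sort the remaining points by polar angle around p₀.
  3. Walk through sorted points, maintaining a stack; pop the top while the last three entries make a non-left turn (cross product ≤ 0).
  4. Final stack is the convex hull in CCW order: (1, -2), (7, 10), (3, 10), (0, 9), (-4, 7), (-10, -1).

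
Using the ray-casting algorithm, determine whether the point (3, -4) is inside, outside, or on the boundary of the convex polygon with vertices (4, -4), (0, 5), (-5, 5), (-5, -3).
The point (3, -4) lies strictly outside the polygon

Cast a horizontal ray to the right from the query point and count how many polygon edges it crosses (each edge strictly once or zero times, handled with the usual half-open convention). 
Parity of crossings → even ⇒ outside.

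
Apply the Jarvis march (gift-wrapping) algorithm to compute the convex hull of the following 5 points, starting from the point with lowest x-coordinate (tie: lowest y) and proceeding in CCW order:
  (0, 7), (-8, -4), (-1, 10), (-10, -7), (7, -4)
Hull (CCW) = [(-10, -7), (7, -4), (-1, 10)]

Jarvis march: at each step, from the current hull vertex p, select the next vertex q as the point such that every other point lies strictly to the left of (or on) the directed line p → q. (Equivalently: for every other point r, the cross product (q − p) × (r − p) ≥ 0.)
Starting point (lowest x, tie lowest y): (-10, -7). Wrap until returning to start. Resulting hull: (-10, -7), (7, -4), (-1, 10).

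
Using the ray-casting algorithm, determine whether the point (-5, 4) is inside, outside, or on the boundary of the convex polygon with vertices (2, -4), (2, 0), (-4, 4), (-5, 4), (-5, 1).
The point (-5, 4) lies on the polygon boundary

Boundary check: the query satisfies the collinearity and bounding-box conditions for some polygon edge, so it lies exactly on the boundary.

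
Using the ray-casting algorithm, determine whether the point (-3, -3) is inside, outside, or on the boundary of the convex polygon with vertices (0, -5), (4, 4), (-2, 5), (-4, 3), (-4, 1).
The point (-3, -3) lies strictly outside the polygon

Cast a horizontal ray to the right from the query point and count how many polygon edges it crosses (each edge strictly once or zero times, handled with the usual half-open convention). 
Parity of crossings → even ⇒ outside.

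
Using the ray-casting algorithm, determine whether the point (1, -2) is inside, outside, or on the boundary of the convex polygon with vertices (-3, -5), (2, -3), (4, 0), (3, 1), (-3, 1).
The point (1, -2) lies strictly inside the polygon

Cast a horizontal ray to the right from the query point and count how many polygon edges it crosses (each edge strictly once or zero times, handled with the usual half-open convention). 
Parity of crossings → odd ⇒ inside.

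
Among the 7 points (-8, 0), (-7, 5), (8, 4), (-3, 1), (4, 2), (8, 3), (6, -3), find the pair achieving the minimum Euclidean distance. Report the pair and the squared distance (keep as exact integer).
Pair = ((8, 4), (8, 3)); squared distance = 1

Compute all C(7, 2) = 21 pairwise squared distances (x_i − x_j)² + (y_i − y_j)². The minimum is 1, attained by the pair ((8, 4), (8, 3)).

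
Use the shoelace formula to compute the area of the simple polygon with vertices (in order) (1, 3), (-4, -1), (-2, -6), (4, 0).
Area = 69/2

Shoelace formula: Area = (1/2) |Σ_i (x_i · y_{i+1} − x_{i+1} · y_i)| (indices mod n). Compute each cross term:
  (1)(-1) − (-4)(3) = 11
  (-4)(-6) − (-2)(-1) = 22
  (-2)(0) − (4)(-6) = 24
  (4)(3) − (1)(0) = 12
Sum = 69, so (signed) Area = 69/2 = 69/2, |Area| = 69/2.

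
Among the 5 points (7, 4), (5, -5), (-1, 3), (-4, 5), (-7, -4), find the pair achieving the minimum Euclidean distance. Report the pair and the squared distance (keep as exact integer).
Pair = ((-1, 3), (-4, 5)); squared distance = 13

Compute all C(5, 2) = 10 pairwise squared distances (x_i − x_j)² + (y_i − y_j)². The minimum is 13, attained by the pair ((-1, 3), (-4, 5)).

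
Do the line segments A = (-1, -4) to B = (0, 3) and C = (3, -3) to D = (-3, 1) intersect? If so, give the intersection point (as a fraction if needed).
Yes; intersection at (-12/23, -15/23) (t = 11/23 on AB, s = 27/46 on CD)

Parametrize AB as A + t(B − A) = (-1 + 1 t, -4 + 7 t) and CD as C + s(D − C) = (3 + -6 s, -3 + 4 s). Solve the linear system for (t, s). Determinant = -46 ≠ 0, so a unique intersection of the containing lines exists. Solution: t = 11/23, s = 27/46 — both in [0, 1], so the segments cross. Intersection point: (-12/23, -15/23).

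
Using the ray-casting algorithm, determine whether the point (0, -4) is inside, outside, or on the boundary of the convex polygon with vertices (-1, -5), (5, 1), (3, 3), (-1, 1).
The point (0, -4) lies on the polygon boundary

Boundary check: the query satisfies the collinearity and bounding-box conditions for some polygon edge, so it lies exactly on the boundary.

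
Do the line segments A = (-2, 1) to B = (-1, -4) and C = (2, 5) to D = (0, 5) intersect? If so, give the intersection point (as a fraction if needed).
No (intersection of containing lines falls outside at least one segment)

Parametrize and solve: t = -4/5, s = 12/5. At least one of these is outside [0, 1], so the segments do not intersect.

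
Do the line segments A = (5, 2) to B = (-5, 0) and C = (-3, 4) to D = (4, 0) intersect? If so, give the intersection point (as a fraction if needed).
Yes; intersection at (5/3, 4/3) (t = 1/3 on AB, s = 2/3 on CD)

Parametrize AB as A + t(B − A) = (5 + -10 t, 2 + -2 t) and CD as C + s(D − C) = (-3 + 7 s, 4 + -4 s). Solve the linear system for (t, s). Determinant = -54 ≠ 0, so a unique intersection of the containing lines exists. Solution: t = 1/3, s = 2/3 — both in [0, 1], so the segments cross. Intersection point: (5/3, 4/3).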